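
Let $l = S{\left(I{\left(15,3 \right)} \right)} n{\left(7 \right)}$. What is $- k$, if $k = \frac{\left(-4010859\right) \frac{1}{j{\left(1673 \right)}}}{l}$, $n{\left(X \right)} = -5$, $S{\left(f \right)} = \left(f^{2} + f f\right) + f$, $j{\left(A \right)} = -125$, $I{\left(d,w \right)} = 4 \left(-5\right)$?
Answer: $\frac{1336953}{162500} \approx 8.2274$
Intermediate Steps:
$I{\left(d,w \right)} = -20$
$S{\left(f \right)} = f + 2 f^{2}$ ($S{\left(f \right)} = \left(f^{2} + f^{2}\right) + f = 2 f^{2} + f = f + 2 f^{2}$)
$l = -3900$ ($l = - 20 \left(1 + 2 \left(-20\right)\right) \left(-5\right) = - 20 \left(1 - 40\right) \left(-5\right) = \left(-20\right) \left(-39\right) \left(-5\right) = 780 \left(-5\right) = -3900$)
$k = - \frac{1336953}{162500}$ ($k = \frac{\left(-4010859\right) \frac{1}{-125}}{-3900} = \left(-4010859\right) \left(- \frac{1}{125}\right) \left(- \frac{1}{3900}\right) = \frac{4010859}{125} \left(- \frac{1}{3900}\right) = - \frac{1336953}{162500} \approx -8.2274$)
$- k = \left(-1\right) \left(- \frac{1336953}{162500}\right) = \frac{1336953}{162500}$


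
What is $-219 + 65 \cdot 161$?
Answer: $10246$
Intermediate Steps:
$-219 + 65 \cdot 161 = -219 + 10465 = 10246$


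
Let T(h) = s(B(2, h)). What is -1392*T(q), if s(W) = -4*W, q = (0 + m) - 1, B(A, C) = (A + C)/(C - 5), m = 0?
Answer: -928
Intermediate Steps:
B(A, C) = (A + C)/(-5 + C)
q = -1 (q = (0 + 0) - 1 = 0 - 1 = -1)
T(h) = -4*(2 + h)/(-5 + h)
-1392*T(q) = -5568*(-2 - 1*(-1))/(-5 - 1) = -5568*(-2 + 1)/(-6) = -5568*(-1)*(-1)/6 = -1392*2/3 = -928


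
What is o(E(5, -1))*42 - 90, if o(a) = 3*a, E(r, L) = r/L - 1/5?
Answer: -3726/5 ≈ -745.20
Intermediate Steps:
E(r, L) = -⅕ + r/L (E(r, L) = r/L - 1*⅕ = r/L - ⅕ = -⅕ + r/L)
o(E(5, -1))*42 - 90 = (3*((5 - ⅕*(-1))/(-1)))*42 - 90 = (3*(-(5 + ⅕)))*42 - 90 = (3*(-1*26/5))*42 - 90 = (3*(-26/5))*42 - 90 = -78/5*42 - 90 = -3276/5 - 90 = -3726/5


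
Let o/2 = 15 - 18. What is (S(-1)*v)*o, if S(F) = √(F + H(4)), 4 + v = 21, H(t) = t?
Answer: -102*√3 ≈ -176.67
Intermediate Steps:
v = 17 (v = -4 + 21 = 17)
o = -6 (o = 2*(15 - 18) = 2*(-3) = -6)
S(F) = √(4 + F) (S(F) = √(F + 4) = √(4 + F))
(S(-1)*v)*o = (√(4 - 1)*17)*(-6) = (√3*17)*(-6) = (17*√3)*(-6) = -102*√3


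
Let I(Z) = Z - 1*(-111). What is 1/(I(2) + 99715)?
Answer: 1/99828 ≈ 1.0017e-5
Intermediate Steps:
I(Z) = 111 + Z (I(Z) = Z + 111 = 111 + Z)
1/(I(2) + 99715) = 1/((111 + 2) + 99715) = 1/(113 + 99715) = 1/99828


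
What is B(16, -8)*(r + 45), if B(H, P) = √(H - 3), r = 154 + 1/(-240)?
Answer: 47759*√13/240 ≈ 717.49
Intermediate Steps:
r = 36959/240 (r = 154 - 1/240 = 36959/240 ≈ 154.00)
B(H, P) = √(-3 + H)
B(16, -8)*(r + 45) = √(-3 + 16)*(36959/240 + 45) = √13*(47759/240) = 47759*√13/240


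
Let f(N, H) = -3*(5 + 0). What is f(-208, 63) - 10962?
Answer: -10977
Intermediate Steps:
f(N, H) = -15 (f(N, H) = -3*5 = -15)
f(-208, 63) - 10962 = -15 - 10962 = -10977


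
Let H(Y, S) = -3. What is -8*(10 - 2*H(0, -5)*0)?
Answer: -80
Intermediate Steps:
-8*(10 - 2*H(0, -5)*0) = -8*(10 - 2*(-3)*0) = -8*(10 + 6*0) = -8*(10 + 0) = -8*10 = -80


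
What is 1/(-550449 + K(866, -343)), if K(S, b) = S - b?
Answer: -1/549240 ≈ -1.8207e-6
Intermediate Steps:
1/(-550449 + K(866, -343)) = 1/(-550449 + (866 - 1*(-343))) = 1/(-550449 + (866 + 343)) = 1/(-550449 + 1209) = 1/(-549240) = -1/549240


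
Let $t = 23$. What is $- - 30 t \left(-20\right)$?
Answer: $-13800$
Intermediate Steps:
$- - 30 t \left(-20\right) = - \left(-30\right) 23 \left(-20\right) = - \left(-690\right) \left(-20\right) = \left(-1\right) 13800 = -13800$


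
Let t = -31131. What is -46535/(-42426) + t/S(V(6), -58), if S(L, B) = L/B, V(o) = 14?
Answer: 38302476119/296982 ≈ 1.2897e+5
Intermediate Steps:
-46535/(-42426) + t/S(V(6), -58) = -46535/(-42426) - 31131/(14/(-58)) = -46535*(-1/42426) - 31131/(14*(-1/58)) = 46535/42426 - 31131/(-7/29) = 46535/42426 - 31131*(-29/7) = 46535/42426 + 902799/7 = 38302476119/296982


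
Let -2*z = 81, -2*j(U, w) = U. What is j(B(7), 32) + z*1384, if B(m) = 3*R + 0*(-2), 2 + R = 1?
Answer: -112101/2 ≈ -56051.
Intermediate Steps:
R = -1 (R = -2 + 1 = -1)
B(m) = -3 (B(m) = 3*(-1) + 0*(-2) = -3 + 0 = -3)
j(U, w) = -U/2
z = -81/2 (z = -½*81 = -81/2 ≈ -40.500)
j(B(7), 32) + z*1384 = -½*(-3) - 81/2*1384 = 3/2 - 56052 = -112101/2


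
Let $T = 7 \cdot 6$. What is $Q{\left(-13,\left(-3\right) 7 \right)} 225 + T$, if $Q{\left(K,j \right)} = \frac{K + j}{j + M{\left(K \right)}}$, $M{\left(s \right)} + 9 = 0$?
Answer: $297$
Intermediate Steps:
$T = 42$
$M{\left(s \right)} = -9$ ($M{\left(s \right)} = -9 + 0 = -9$)
$Q{\left(K,j \right)} = \frac{K + j}{-9 + j}$ ($Q{\left(K,j \right)} = \frac{K + j}{j - 9} = \frac{K + j}{-9 + j}$)
$Q{\left(-13,\left(-3\right) 7 \right)} 225 + T = \frac{-13 - 21}{-9 - 21} \cdot 225 + 42 = \frac{1}{-30} \left(-34\right) 225 + 42 = \left(- \frac{1}{30}\right) \left(-34\right) 225 + 42 = \frac{17}{15} \cdot 225 + 42 = 255 + 42 = 297$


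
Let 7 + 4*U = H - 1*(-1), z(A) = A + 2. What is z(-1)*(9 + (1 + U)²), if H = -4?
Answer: 45/4 ≈ 11.250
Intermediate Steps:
z(A) = 2 + A
U = -5/2 (U = -7/4 + (-4 - 1*(-1))/4 = -7/4 + (-4 + 1)/4 = -7/4 + (¼)*(-3) = -7/4 - ¾ = -5/2 ≈ -2.5000)
z(-1)*(9 + (1 + U)²) = (2 - 1)*(9 + (1 - 5/2)²) = 1*(9 + (-3/2)²) = 1*(9 + 9/4) = 1*(45/4) = 45/4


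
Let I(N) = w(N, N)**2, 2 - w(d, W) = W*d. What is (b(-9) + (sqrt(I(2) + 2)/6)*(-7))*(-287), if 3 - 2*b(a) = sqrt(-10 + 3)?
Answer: -861/2 + 2009*sqrt(6)/6 + 287*I*sqrt(7)/2 ≈ 389.67 + 379.67*I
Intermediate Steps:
w(d, W) = 2 - W*d
I(N) = (2 - N**2)**2 (I(N) = (2 - N*N)**2 = (2 - N**2)**2)
b(a) = 3/2 - I*sqrt(7)/2 (b(a) = 3/2 - sqrt(-10 + 3)/2 = 3/2 - I*sqrt(7)/2)
(b(-9) + (sqrt(I(2) + 2)/6)*(-7))*(-287) = ((3/2 - I*sqrt(7)/2) + (sqrt((-2 + 2**2)**2 + 2)/6)*(-7))*(-287) = ((3/2 - I*sqrt(7)/2) + (sqrt((-2 + 4)**2 + 2)*(1/6))*(-7))*(-287) = ((3/2 - I*sqrt(7)/2) + (sqrt(2**2 + 2)*(1/6))*(-7))*(-287) = ((3/2 - I*sqrt(7)/2) + (sqrt(4 + 2)*(1/6))*(-7))*(-287) = ((3/2 - I*sqrt(7)/2) + (sqrt(6)*(1/6))*(-7))*(-287) = ((3/2 - I*sqrt(7)/2) + (sqrt(6)/6)*(-7))*(-287) = ((3/2 - I*sqrt(7)/2) - 7*sqrt(6)/6)*(-287) = (3/2 - 7*sqrt(6)/6 - I*sqrt(7)/2)*(-287) = -861/2 + 2009*sqrt(6)/6 + 287*I*sqrt(7)/2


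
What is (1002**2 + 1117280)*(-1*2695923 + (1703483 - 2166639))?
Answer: -6701303737436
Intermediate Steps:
(1002**2 + 1117280)*(-1*2695923 + (1703483 - 2166639)) = (1004004 + 1117280)*(-2695923 - 463156) = 2121284*(-3159079) = -6701303737436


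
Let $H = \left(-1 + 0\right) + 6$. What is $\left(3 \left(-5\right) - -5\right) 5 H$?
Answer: $-250$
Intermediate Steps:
$H = 5$ ($H = -1 + 6 = 5$)
$\left(3 \left(-5\right) - -5\right) 5 H = \left(3 \left(-5\right) - -5\right) 5 \cdot 5 = \left(-15 + 5\right) 5 \cdot 5 = \left(-10\right) 5 \cdot 5 = \left(-50\right) 5 = -250$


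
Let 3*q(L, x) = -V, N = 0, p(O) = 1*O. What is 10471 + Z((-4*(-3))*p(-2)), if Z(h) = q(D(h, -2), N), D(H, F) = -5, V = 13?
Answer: 31400/3 ≈ 10467.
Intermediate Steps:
p(O) = O
q(L, x) = -13/3 (q(L, x) = (-1*13)/3 = (1/3)*(-13) = -13/3)
Z(h) = -13/3
10471 + Z((-4*(-3))*p(-2)) = 10471 - 13/3 = 31400/3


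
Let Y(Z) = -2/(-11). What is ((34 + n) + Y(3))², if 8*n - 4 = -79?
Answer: 4765489/7744 ≈ 615.38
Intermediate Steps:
n = -75/8 (n = ½ + (⅛)*(-79) = ½ - 79/8 = -75/8 ≈ -9.3750)
Y(Z) = 2/11 (Y(Z) = -2*(-1/11) = 2/11)
((34 + n) + Y(3))² = ((34 - 75/8) + 2/11)² = (197/8 + 2/11)² = (2183/88)² = 4765489/7744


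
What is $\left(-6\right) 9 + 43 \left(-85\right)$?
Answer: $-3709$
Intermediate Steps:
$\left(-6\right) 9 + 43 \left(-85\right) = -54 - 3655 = -3709$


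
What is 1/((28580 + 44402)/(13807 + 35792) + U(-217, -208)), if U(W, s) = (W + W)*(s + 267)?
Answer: -49599/1269959012 ≈ -3.9056e-5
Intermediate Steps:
U(W, s) = 2*W*(267 + s) (U(W, s) = (2*W)*(267 + s) = 2*W*(267 + s))
1/((28580 + 44402)/(13807 + 35792) + U(-217, -208)) = 1/((28580 + 44402)/(13807 + 35792) + 2*(-217)*(267 - 208)) = 1/(72982/49599 + 2*(-217)*59) = 1/(72982*(1/49599) - 25606) = 1/(72982/49599 - 25606) = 1/(-1269959012/49599) = -49599/1269959012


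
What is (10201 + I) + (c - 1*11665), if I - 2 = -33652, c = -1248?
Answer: -36362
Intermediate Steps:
I = -33650 (I = 2 - 33652 = -33650)
(10201 + I) + (c - 1*11665) = (10201 - 33650) + (-1248 - 1*11665) = -23449 + (-1248 - 11665) = -23449 - 12913 = -36362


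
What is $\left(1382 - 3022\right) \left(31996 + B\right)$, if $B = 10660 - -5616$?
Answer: $-79166080$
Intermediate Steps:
$B = 16276$ ($B = 10660 + 5616 = 16276$)
$\left(1382 - 3022\right) \left(31996 + B\right) = \left(1382 - 3022\right) \left(31996 + 16276\right) = \left(-1640\right) 48272 = -79166080$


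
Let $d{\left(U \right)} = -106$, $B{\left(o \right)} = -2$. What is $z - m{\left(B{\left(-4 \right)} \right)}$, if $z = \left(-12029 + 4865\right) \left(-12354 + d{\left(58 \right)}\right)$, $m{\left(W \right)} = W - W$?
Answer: $89263440$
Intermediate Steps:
$m{\left(W \right)} = 0$
$z = 89263440$ ($z = \left(-12029 + 4865\right) \left(-12354 - 106\right) = \left(-7164\right) \left(-12460\right) = 89263440$)
$z - m{\left(B{\left(-4 \right)} \right)} = 89263440 - 0 = 89263440 + 0 = 89263440$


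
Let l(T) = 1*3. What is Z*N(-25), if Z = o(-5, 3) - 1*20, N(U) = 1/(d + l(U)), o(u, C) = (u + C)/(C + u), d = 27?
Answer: -19/30 ≈ -0.63333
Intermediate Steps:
l(T) = 3
o(u, C) = 1 (o(u, C) = (C + u)/(C + u) = 1)
N(U) = 1/30 (N(U) = 1/(27 + 3) = 1/30)
Z = -19 (Z = 1 - 1*20 = 1 - 20 = -19)
Z*N(-25) = -19*1/30 = -19/30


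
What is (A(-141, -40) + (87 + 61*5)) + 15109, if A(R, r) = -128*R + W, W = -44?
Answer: 33505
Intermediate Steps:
A(R, r) = -44 - 128*R (A(R, r) = -128*R - 44 = -44 - 128*R)
(A(-141, -40) + (87 + 61*5)) + 15109 = ((-44 - 128*(-141)) + (87 + 61*5)) + 15109 = ((-44 + 18048) + (87 + 305)) + 15109 = (18004 + 392) + 15109 = 18396 + 15109 = 33505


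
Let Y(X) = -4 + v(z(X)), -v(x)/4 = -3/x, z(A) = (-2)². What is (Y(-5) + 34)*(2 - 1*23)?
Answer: -693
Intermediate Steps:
z(A) = 4
v(x) = 12/x (v(x) = -(-12)/x = 12/x)
Y(X) = -1 (Y(X) = -4 + 12/4 = -4 + 12*(¼) = -4 + 3 = -1)
(Y(-5) + 34)*(2 - 1*23) = (-1 + 34)*(2 - 1*23) = 33*(2 - 23) = 33*(-21) = -693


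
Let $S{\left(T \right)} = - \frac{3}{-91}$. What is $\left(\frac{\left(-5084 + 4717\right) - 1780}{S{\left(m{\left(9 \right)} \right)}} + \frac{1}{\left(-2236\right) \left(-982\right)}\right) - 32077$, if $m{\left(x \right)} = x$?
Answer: $- \frac{640298849213}{6587256} \approx -97203.0$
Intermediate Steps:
$S{\left(T \right)} = \frac{3}{91}$ ($S{\left(T \right)} = \left(-3\right) \left(- \frac{1}{91}\right) = \frac{3}{91}$)
$\left(\frac{\left(-5084 + 4717\right) - 1780}{S{\left(m{\left(9 \right)} \right)}} + \frac{1}{\left(-2236\right) \left(-982\right)}\right) - 32077 = \left(\frac{\left(-5084 + 4717\right) - 1780}{\frac{3}{91}} + \frac{1}{\left(-2236\right) \left(-982\right)}\right) - 32077 = \left(\left(-367 - 1780\right) \frac{91}{3} - - \frac{1}{2195752}\right) - 32077 = \left(\left(-2147\right) \frac{91}{3} + \frac{1}{2195752}\right) - 32077 = \left(- \frac{195377}{3} + \frac{1}{2195752}\right) - 32077 = - \frac{428999438501}{6587256} - 32077 = - \frac{640298849213}{6587256}$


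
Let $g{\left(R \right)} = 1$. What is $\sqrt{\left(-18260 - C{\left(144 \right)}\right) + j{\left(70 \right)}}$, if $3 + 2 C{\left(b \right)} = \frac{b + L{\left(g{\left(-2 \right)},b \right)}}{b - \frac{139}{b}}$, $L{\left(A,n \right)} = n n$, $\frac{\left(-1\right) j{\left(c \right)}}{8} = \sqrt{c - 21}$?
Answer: $\frac{i \sqrt{31202569674202}}{41194} \approx 135.6 i$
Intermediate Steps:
$j{\left(c \right)} = - 8 \sqrt{-21 + c}$ ($j{\left(c \right)} = - 8 \sqrt{c - 21} = - 8 \sqrt{-21 + c}$)
$L{\left(A,n \right)} = n^{2}$
$C{\left(b \right)} = - \frac{3}{2} + \frac{b + b^{2}}{2 \left(b - \frac{139}{b}\right)}$ ($C{\left(b \right)} = - \frac{3}{2} + \frac{\left(b + b^{2}\right) \frac{1}{b - \frac{139}{b}}}{2} = - \frac{3}{2} + \frac{\frac{1}{b - \frac{139}{b}} \left(b + b^{2}\right)}{2} = - \frac{3}{2} + \frac{b + b^{2}}{2 \left(b - \frac{139}{b}\right)}$)
$\sqrt{\left(-18260 - C{\left(144 \right)}\right) + j{\left(70 \right)}} = \sqrt{\left(-18260 - \frac{417 + 144^{3} - 2 \cdot 144^{2}}{2 \left(-139 + 144^{2}\right)}\right) - 8 \sqrt{-21 + 70}} = \sqrt{\left(-18260 - \frac{417 + 2985984 - 41472}{2 \left(-139 + 20736\right)}\right) - 8 \sqrt{49}} = \sqrt{\left(-18260 - \frac{417 + 2985984 - 41472}{2 \cdot 20597}\right) - 56} = \sqrt{\left(-18260 - \frac{1}{2} \cdot \frac{1}{20597} \cdot 2944929\right) - 56} = \sqrt{\left(-18260 - \frac{2944929}{41194}\right) - 56} = \sqrt{- \frac{755147369}{41194} - 56} = \sqrt{- \frac{757454233}{41194}} = \frac{i \sqrt{31202569674202}}{41194}$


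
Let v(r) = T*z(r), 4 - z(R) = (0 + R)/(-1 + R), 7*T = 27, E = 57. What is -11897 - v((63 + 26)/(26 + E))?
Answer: -165973/14 ≈ -11855.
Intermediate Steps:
T = 27/7 (T = (⅐)*27 = 27/7 ≈ 3.8571)
z(R) = 4 - R/(-1 + R) (z(R) = 4 - (0 + R)/(-1 + R) = 4 - R/(-1 + R))
v(r) = 27*(-4 + 3*r)/(7*(-1 + r)) (v(r) = 27*((-4 + 3*r)/(-1 + r))/7 = 27*(-4 + 3*r)/(7*(-1 + r)))
-11897 - v((63 + 26)/(26 + E)) = -11897 - 27*(-4 + 3*((63 + 26)/(26 + 57)))/(7*(-1 + (63 + 26)/(26 + 57))) = -11897 - 27*(-4 + 3*(89/83))/(7*(-1 + 89/83)) = -11897 - 27*(-4 + 267/83)/(7*6/83) = -11897 - 27*83*(-65)/(7*6*83) = -11897 - 1*(-585/14) = -11897 + 585/14 = -165973/14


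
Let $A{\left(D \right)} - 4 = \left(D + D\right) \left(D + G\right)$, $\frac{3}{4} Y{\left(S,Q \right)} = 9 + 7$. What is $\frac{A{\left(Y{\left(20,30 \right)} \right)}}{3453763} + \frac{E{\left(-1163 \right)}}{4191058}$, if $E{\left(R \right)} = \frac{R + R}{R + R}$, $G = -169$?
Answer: $- \frac{12498304783}{6856541550594} \approx -0.0018228$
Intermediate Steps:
$Y{\left(S,Q \right)} = \frac{64}{3}$ ($Y{\left(S,Q \right)} = \frac{4 \left(9 + 7\right)}{3} = \frac{4}{3} \cdot 16 = \frac{64}{3}$)
$E{\left(R \right)} = 1$ ($E{\left(R \right)} = \frac{2 R}{2 R} = 2 R \frac{1}{2 R} = 1$)
$A{\left(D \right)} = 4 + 2 D \left(-169 + D\right)$ ($A{\left(D \right)} = 4 + \left(D + D\right) \left(D - 169\right) = 4 + 2 D \left(-169 + D\right)$)
$\frac{A{\left(Y{\left(20,30 \right)} \right)}}{3453763} + \frac{E{\left(-1163 \right)}}{4191058} = \frac{4 - \frac{21632}{3} + 2 \left(\frac{64}{3}\right)^{2}}{3453763} + 1 \cdot \frac{1}{4191058} = \left(4 - \frac{21632}{3} + 2 \cdot \frac{4096}{9}\right) \frac{1}{3453763} + 1 \cdot \frac{1}{4191058} = \left(4 - \frac{21632}{3} + \frac{8192}{9}\right) \frac{1}{3453763} + \frac{1}{4191058} = \left(- \frac{56668}{9}\right) \frac{1}{3453763} + \frac{1}{4191058} = - \frac{56668}{31083867} + \frac{1}{4191058} = - \frac{12498304783}{6856541550594}$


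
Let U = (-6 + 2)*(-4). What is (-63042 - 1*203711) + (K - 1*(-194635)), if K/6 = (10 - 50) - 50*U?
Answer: -77158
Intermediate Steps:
U = 16 (U = -4*(-4) = 16)
K = -5040 (K = 6*((10 - 50) - 50*16) = 6*(-40 - 800) = 6*(-840) = -5040)
(-63042 - 1*203711) + (K - 1*(-194635)) = (-63042 - 1*203711) + (-5040 - 1*(-194635)) = (-63042 - 203711) + (-5040 + 194635) = -266753 + 189595 = -77158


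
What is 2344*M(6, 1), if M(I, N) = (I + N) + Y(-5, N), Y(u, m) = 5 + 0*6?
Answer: 28128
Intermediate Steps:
Y(u, m) = 5 (Y(u, m) = 5 + 0 = 5)
M(I, N) = 5 + I + N (M(I, N) = (I + N) + 5 = 5 + I + N)
2344*M(6, 1) = 2344*(5 + 6 + 1) = 2344*12 = 28128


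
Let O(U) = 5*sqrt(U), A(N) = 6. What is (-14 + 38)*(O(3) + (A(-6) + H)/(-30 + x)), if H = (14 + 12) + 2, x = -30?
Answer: -68/5 + 120*sqrt(3) ≈ 194.25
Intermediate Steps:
H = 28 (H = 26 + 2 = 28)
(-14 + 38)*(O(3) + (A(-6) + H)/(-30 + x)) = (-14 + 38)*(5*sqrt(3) + (6 + 28)/(-30 - 30)) = 24*(5*sqrt(3) + 34/(-60)) = 24*(5*sqrt(3) + 34*(-1/60)) = 24*(5*sqrt(3) - 17/30) = 24*(-17/30 + 5*sqrt(3)) = -68/5 + 120*sqrt(3)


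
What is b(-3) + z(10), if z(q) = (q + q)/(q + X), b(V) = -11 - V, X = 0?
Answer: -6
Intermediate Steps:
z(q) = 2 (z(q) = (q + q)/(q + 0) = (2*q)/q = 2)
b(-3) + z(10) = (-11 - 1*(-3)) + 2 = (-11 + 3) + 2 = -8 + 2 = -6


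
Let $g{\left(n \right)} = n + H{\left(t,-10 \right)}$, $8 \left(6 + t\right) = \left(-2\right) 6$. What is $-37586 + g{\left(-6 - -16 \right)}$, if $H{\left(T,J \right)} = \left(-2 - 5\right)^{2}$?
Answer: $-37527$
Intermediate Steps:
$t = - \frac{15}{2}$ ($t = -6 + \frac{\left(-2\right) 6}{8} = -6 + \frac{1}{8} \left(-12\right) = -6 - \frac{3}{2} = - \frac{15}{2} \approx -7.5$)
$H{\left(T,J \right)} = 49$ ($H{\left(T,J \right)} = \left(-7\right)^{2} = 49$)
$g{\left(n \right)} = 49 + n$ ($g{\left(n \right)} = n + 49 = 49 + n$)
$-37586 + g{\left(-6 - -16 \right)} = -37586 + \left(49 - -10\right) = -37586 + \left(49 + \left(-6 + 16\right)\right) = -37586 + \left(49 + 10\right) = -37586 + 59 = -37527$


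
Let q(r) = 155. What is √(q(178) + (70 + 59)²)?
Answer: 2*√4199 ≈ 129.60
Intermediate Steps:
√(q(178) + (70 + 59)²) = √(155 + (70 + 59)²) = √(155 + 129²) = √(155 + 16641) = √16796 = 2*√4199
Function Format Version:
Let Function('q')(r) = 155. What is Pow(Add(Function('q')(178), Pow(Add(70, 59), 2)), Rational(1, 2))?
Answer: Mul(2, Pow(4199, Rational(1, 2))) ≈ 129.60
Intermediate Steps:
Pow(Add(Function('q')(178), Pow(Add(70, 59), 2)), Rational(1, 2)) = Pow(Add(155, Pow(Add(70, 59), 2)), Rational(1, 2)) = Pow(Add(155, Pow(129, 2)), Rational(1, 2)) = Pow(Add(155, 16641), Rational(1, 2)) = Pow(16796, Rational(1, 2)) = Mul(2, Pow(4199, Rational(1, 2)))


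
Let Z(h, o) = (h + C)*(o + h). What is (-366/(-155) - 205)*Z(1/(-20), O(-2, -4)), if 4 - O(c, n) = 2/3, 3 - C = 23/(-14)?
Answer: -568372777/186000 ≈ -3055.8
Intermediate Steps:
C = 65/14 (C = 3 - 23/(-14) = 3 - 23*(-1)/14 = 3 - 1*(-23/14) = 3 + 23/14 = 65/14 ≈ 4.6429)
O(c, n) = 10/3 (O(c, n) = 4 - 2/3 = 4 - 1*⅔ = 4 - ⅔ = 10/3)
Z(h, o) = (65/14 + h)*(h + o) (Z(h, o) = (h + 65/14)*(o + h) = (65/14 + h)*(h + o))
(-366/(-155) - 205)*Z(1/(-20), O(-2, -4)) = (-366/(-155) - 205)*((1/(-20))² + (65/14)/(-20) + (65/14)*(10/3) + (10/3)/(-20)) = (-366*(-1/155) - 205)*((-1/20)² + (65/14)*(-1/20) + 325/21 - 1/20*10/3) = (366/155 - 205)*(1/400 - 13/56 + 325/21 - ⅙) = -31409/155*126671/8400 = -568372777/186000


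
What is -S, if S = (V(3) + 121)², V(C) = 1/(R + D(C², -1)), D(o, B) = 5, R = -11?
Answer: -525625/36 ≈ -14601.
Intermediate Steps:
V(C) = -⅙ (V(C) = 1/(-11 + 5) = 1/(-6) = -⅙)
S = 525625/36 (S = (-⅙ + 121)² = (725/6)² = 525625/36 ≈ 14601.)
-S = -1*525625/36 = -525625/36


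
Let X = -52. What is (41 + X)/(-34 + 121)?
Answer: -11/87 ≈ -0.12644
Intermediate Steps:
(41 + X)/(-34 + 121) = (41 - 52)/(-34 + 121) = -11/87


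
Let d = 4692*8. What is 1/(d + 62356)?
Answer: 1/99892 ≈ 1.0011e-5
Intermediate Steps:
d = 37536
1/(d + 62356) = 1/(37536 + 62356) = 1/99892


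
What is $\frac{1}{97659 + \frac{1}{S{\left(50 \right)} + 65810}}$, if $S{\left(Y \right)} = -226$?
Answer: $\frac{65584}{6404867857} \approx 1.024 \cdot 10^{-5}$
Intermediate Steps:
$\frac{1}{97659 + \frac{1}{S{\left(50 \right)} + 65810}} = \frac{1}{97659 + \frac{1}{-226 + 65810}} = \frac{1}{97659 + \frac{1}{65584}} = \frac{1}{\frac{6404867857}{65584}} = \frac{65584}{6404867857}$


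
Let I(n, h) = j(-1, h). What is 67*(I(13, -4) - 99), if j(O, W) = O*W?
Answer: -6365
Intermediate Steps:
I(n, h) = -h
67*(I(13, -4) - 99) = 67*(-1*(-4) - 99) = 67*(4 - 99) = 67*(-95) = -6365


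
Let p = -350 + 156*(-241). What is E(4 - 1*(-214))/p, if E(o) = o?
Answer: -109/18973 ≈ -0.0057450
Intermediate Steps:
p = -37946 (p = -350 - 37596 = -37946)
E(4 - 1*(-214))/p = (4 - 1*(-214))/(-37946) = (4 + 214)*(-1/37946) = 218*(-1/37946) = -109/18973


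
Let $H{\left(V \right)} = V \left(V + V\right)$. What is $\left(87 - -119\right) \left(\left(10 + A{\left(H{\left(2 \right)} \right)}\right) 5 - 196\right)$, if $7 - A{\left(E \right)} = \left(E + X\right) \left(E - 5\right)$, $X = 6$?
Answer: $-66126$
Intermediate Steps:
$H{\left(V \right)} = 2 V^{2}$ ($H{\left(V \right)} = V 2 V = 2 V^{2}$)
$A{\left(E \right)} = 7 - \left(-5 + E\right) \left(6 + E\right)$ ($A{\left(E \right)} = 7 - \left(E + 6\right) \left(E - 5\right) = 7 - \left(6 + E\right) \left(-5 + E\right) = 7 - \left(-5 + E\right) \left(6 + E\right)$)
$\left(87 - -119\right) \left(\left(10 + A{\left(H{\left(2 \right)} \right)}\right) 5 - 196\right) = \left(87 - -119\right) \left(\left(10 - \left(-37 + 8 + \left(2 \cdot 2^{2}\right)^{2}\right)\right) 5 - 196\right) = \left(87 + 119\right) \left(\left(10 - \left(-37 + 8 + \left(2 \cdot 4\right)^{2}\right)\right) 5 - 196\right) = 206 \left(\left(10 - 35\right) 5 - 196\right) = 206 \left(\left(-25\right) 5 - 196\right) = 206 \left(-125 - 196\right) = 206 \left(-321\right) = -66126$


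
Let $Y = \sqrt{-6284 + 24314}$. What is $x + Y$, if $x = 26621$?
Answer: $26621 + \sqrt{18030} \approx 26755.0$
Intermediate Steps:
$Y = \sqrt{18030} \approx 134.28$
$x + Y = 26621 + \sqrt{18030}$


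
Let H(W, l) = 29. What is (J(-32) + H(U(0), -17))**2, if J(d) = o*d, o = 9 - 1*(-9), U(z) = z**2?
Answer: 299209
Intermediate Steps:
o = 18 (o = 9 + 9 = 18)
J(d) = 18*d
(J(-32) + H(U(0), -17))**2 = (18*(-32) + 29)**2 = (-576 + 29)**2 = (-547)**2 = 299209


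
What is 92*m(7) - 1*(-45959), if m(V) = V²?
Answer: 50467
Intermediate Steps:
92*m(7) - 1*(-45959) = 92*7² - 1*(-45959) = 92*49 + 45959 = 4508 + 45959 = 50467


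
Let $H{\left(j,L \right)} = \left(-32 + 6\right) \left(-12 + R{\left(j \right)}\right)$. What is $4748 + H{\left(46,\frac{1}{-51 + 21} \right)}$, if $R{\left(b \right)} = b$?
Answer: $3864$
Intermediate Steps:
$H{\left(j,L \right)} = 312 - 26 j$ ($H{\left(j,L \right)} = \left(-32 + 6\right) \left(-12 + j\right) = - 26 \left(-12 + j\right) = 312 - 26 j$)
$4748 + H{\left(46,\frac{1}{-51 + 21} \right)} = 4748 + \left(312 - 1196\right) = 4748 - 884 = 3864$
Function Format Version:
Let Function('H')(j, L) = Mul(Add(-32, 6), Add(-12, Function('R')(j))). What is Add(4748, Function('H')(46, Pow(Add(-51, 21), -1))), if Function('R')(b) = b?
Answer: 3864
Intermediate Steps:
Function('H')(j, L) = Add(312, Mul(-26, j)) (Function('H')(j, L) = Mul(Add(-32, 6), Add(-12, j)) = Mul(-26, Add(-12, j)) = Add(312, Mul(-26, j)))
Add(4748, Function('H')(46, Pow(Add(-51, 21), -1))) = Add(4748, Add(312, Mul(-26, 46))) = Add(4748, Add(312, -1196)) = Add(4748, -884) = 3864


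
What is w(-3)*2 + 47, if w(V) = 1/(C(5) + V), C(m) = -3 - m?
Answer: 515/11 ≈ 46.818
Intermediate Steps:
w(V) = 1/(-8 + V) (w(V) = 1/((-3 - 1*5) + V) = 1/((-3 - 5) + V) = 1/(-8 + V))
w(-3)*2 + 47 = 2/(-8 - 3) + 47 = 2/(-11) + 47 = -1/11*2 + 47 = -2/11 + 47 = 515/11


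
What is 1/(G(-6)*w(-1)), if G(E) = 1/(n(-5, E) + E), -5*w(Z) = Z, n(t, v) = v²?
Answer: 150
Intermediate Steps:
w(Z) = -Z/5
G(E) = 1/(E + E²) (G(E) = 1/(E² + E) = 1/(E + E²))
1/(G(-6)*w(-1)) = 1/((1/((-6)*(1 - 6)))*(-⅕*(-1))) = 1/(-⅙/(-5)*(⅕)) = 1/(-⅙*(-⅕)*(⅕)) = 1/((1/30)*(⅕)) = 1/(1/150) = 150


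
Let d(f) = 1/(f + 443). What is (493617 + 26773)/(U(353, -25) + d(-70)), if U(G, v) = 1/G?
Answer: 34259615455/363 ≈ 9.4379e+7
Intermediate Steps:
d(f) = 1/(443 + f)
(493617 + 26773)/(U(353, -25) + d(-70)) = (493617 + 26773)/(1/353 + 1/(443 - 70)) = 520390/(1/353 + 1/373) = 520390/(726/131669) = 520390*(131669/726) = 34259615455/363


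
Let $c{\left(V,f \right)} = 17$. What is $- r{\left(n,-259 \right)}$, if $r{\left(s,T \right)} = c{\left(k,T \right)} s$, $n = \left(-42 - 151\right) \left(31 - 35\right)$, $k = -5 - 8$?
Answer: $-13124$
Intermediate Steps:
$k = -13$ ($k = -5 - 8 = -13$)
$n = 772$ ($n = \left(-193\right) \left(-4\right) = 772$)
$r{\left(s,T \right)} = 17 s$
$- r{\left(n,-259 \right)} = - 17 \cdot 772 = \left(-1\right) 13124 = -13124$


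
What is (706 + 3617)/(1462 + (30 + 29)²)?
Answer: 4323/4943 ≈ 0.87457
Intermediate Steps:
(706 + 3617)/(1462 + (30 + 29)²) = 4323/(1462 + 59²) = 4323/(1462 + 3481) = 4323/4943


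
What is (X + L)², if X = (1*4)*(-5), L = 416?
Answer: 156816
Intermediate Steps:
X = -20 (X = 4*(-5) = -20)
(X + L)² = (-20 + 416)² = 396² = 156816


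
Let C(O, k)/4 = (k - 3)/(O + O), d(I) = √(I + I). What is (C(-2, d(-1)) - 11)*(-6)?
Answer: 48 + 6*I*√2 ≈ 48.0 + 8.4853*I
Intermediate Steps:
d(I) = √2*√I (d(I) = √(2*I) = √2*√I)
C(O, k) = 2*(-3 + k)/O (C(O, k) = 4*((k - 3)/(O + O)) = 4*((-3 + k)/((2*O))) = 4*((-3 + k)*(1/(2*O))) = 4*((-3 + k)/(2*O)) = 2*(-3 + k)/O)
(C(-2, d(-1)) - 11)*(-6) = (2*(-3 + √2*√(-1))/(-2) - 11)*(-6) = (2*(-½)*(-3 + √2*I) - 11)*(-6) = (2*(-½)*(-3 + I*√2) - 11)*(-6) = ((3 - I*√2) - 11)*(-6) = (-8 - I*√2)*(-6) = 48 + 6*I*√2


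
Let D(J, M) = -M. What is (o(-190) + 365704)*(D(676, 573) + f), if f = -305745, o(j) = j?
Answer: -111963517452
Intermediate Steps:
(o(-190) + 365704)*(D(676, 573) + f) = (-190 + 365704)*(-1*573 - 305745) = 365514*(-573 - 305745) = 365514*(-306318) = -111963517452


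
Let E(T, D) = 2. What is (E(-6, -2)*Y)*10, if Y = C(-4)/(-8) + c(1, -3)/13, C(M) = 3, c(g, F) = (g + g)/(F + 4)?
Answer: -115/26 ≈ -4.4231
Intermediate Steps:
c(g, F) = 2*g/(4 + F) (c(g, F) = (2*g)/(4 + F) = 2*g/(4 + F))
Y = -23/104 (Y = 3/(-8) + (2*1/(4 - 3))/13 = 3*(-⅛) + (2*1/1)*(1/13) = -3/8 + (2*1*1)*(1/13) = -3/8 + 2*(1/13) = -3/8 + 2/13 = -23/104 ≈ -0.22115)
(E(-6, -2)*Y)*10 = (2*(-23/104))*10 = -23/52*10 = -115/26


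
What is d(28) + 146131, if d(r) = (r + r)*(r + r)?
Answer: 149267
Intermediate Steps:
d(r) = 4*r² (d(r) = (2*r)*(2*r) = 4*r²)
d(28) + 146131 = 4*28² + 146131 = 4*784 + 146131 = 3136 + 146131 = 149267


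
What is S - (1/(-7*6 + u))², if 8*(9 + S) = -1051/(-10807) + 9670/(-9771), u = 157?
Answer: -101794840875001/11171971842600 ≈ -9.1116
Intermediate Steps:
S = -7697088553/844761576 (S = -9 + (-1051/(-10807) + 9670/(-9771))/8 = -9 + (-1051*(-1/10807) + 9670*(-1/9771))/8 = -9 + (1051/10807 - 9670/9771)/8 = -9 + (⅛)*(-94234369/105595197) = -9 - 94234369/844761576 = -7697088553/844761576 ≈ -9.1116)
S - (1/(-7*6 + u))² = -7697088553/844761576 - (1/(-7*6 + 157))² = -7697088553/844761576 - (1/(-42 + 157))² = -7697088553/844761576 - (1/115)² = -7697088553/844761576 - 1*1/13225 = -7697088553/844761576 - 1/13225 = -101794840875001/11171971842600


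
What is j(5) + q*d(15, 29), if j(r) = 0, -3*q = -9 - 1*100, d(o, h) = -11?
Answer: -1199/3 ≈ -399.67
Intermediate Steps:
q = 109/3 (q = -(-9 - 1*100)/3 = -(-9 - 100)/3 = -⅓*(-109) = 109/3 ≈ 36.333)
j(5) + q*d(15, 29) = 0 + (109/3)*(-11) = 0 - 1199/3 = -1199/3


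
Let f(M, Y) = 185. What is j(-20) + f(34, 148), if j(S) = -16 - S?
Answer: 189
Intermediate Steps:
j(-20) + f(34, 148) = (-16 - 1*(-20)) + 185 = (-16 + 20) + 185 = 4 + 185 = 189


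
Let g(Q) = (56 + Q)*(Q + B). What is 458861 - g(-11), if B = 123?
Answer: 453821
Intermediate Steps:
g(Q) = (56 + Q)*(123 + Q) (g(Q) = (56 + Q)*(Q + 123) = (56 + Q)*(123 + Q))
458861 - g(-11) = 458861 - (6888 + (-11)**2 + 179*(-11)) = 458861 - (6888 + 121 - 1969) = 458861 - 1*5040 = 458861 - 5040 = 453821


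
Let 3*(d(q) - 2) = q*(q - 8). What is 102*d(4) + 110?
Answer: -230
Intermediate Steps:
d(q) = 2 + q*(-8 + q)/3 (d(q) = 2 + (q*(q - 8))/3 = 2 + (q*(-8 + q))/3 = 2 + q*(-8 + q)/3)
102*d(4) + 110 = 102*(2 - 8/3*4 + (⅓)*4²) + 110 = 102*(2 - 32/3 + (⅓)*16) + 110 = 102*(2 - 32/3 + 16/3) + 110 = 102*(-10/3) + 110 = -340 + 110 = -230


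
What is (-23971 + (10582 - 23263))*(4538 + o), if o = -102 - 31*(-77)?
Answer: -250076596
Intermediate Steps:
o = 2285 (o = -102 + 2387 = 2285)
(-23971 + (10582 - 23263))*(4538 + o) = (-23971 + (10582 - 23263))*(4538 + 2285) = (-23971 - 12681)*6823 = -36652*6823 = -250076596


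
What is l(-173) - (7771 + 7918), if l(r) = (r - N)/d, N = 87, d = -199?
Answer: -3121851/199 ≈ -15688.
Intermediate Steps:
l(r) = 87/199 - r/199 (l(r) = (r - 1*87)/(-199) = (r - 87)*(-1/199) = (-87 + r)*(-1/199) = 87/199 - r/199)
l(-173) - (7771 + 7918) = (87/199 - 1/199*(-173)) - (7771 + 7918) = (87/199 + 173/199) - 1*15689 = 260/199 - 15689 = -3121851/199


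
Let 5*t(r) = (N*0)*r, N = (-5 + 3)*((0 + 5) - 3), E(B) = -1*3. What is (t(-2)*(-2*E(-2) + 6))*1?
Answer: 0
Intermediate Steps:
E(B) = -3
N = -4 (N = -2*(5 - 3) = -2*2 = -4)
t(r) = 0 (t(r) = ((-4*0)*r)/5 = (0*r)/5 = (⅕)*0 = 0)
(t(-2)*(-2*E(-2) + 6))*1 = (0*(-2*(-3) + 6))*1 = (0*(6 + 6))*1 = (0*12)*1 = 0*1 = 0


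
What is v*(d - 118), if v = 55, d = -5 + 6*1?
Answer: -6435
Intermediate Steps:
d = 1 (d = -5 + 6 = 1)
v*(d - 118) = 55*(1 - 118) = 55*(-117) = -6435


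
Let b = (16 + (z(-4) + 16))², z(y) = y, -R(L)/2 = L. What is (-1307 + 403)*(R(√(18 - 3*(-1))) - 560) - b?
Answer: 505456 + 1808*√21 ≈ 5.1374e+5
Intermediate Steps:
R(L) = -2*L
b = 784 (b = (16 + (-4 + 16))² = (16 + 12)² = 28² = 784)
(-1307 + 403)*(R(√(18 - 3*(-1))) - 560) - b = (-1307 + 403)*(-2*√(18 - 3*(-1)) - 560) - 1*784 = -904*(-2*√(18 + 3) - 560) - 784 = -904*(-2*√21 - 560) - 784 = -904*(-560 - 2*√21) - 784 = (506240 + 1808*√21) - 784 = 505456 + 1808*√21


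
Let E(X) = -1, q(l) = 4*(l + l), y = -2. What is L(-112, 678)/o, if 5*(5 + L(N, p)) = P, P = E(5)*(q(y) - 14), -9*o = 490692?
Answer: -3/163564 ≈ -1.8341e-5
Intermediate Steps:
o = -163564/3 (o = -⅑*490692 = -163564/3 ≈ -54521.)
q(l) = 8*l (q(l) = 4*(2*l) = 8*l)
P = 30 (P = -(8*(-2) - 14) = -(-16 - 14) = -1*(-30) = 30)
L(N, p) = 1 (L(N, p) = -5 + (⅕)*30 = -5 + 6 = 1)
L(-112, 678)/o = 1/(-163564/3) = 1*(-3/163564) = -3/163564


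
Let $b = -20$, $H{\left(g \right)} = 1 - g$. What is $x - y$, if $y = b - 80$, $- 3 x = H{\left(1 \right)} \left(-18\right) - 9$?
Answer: $103$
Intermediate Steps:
$x = 3$ ($x = - \frac{\left(1 - 1\right) \left(-18\right) - 9}{3} = - \frac{0 \left(-18\right) - 9}{3} = - \frac{0 - 9}{3} = \left(- \frac{1}{3}\right) \left(-9\right) = 3$)
$y = -100$ ($y = -20 - 80 = -100$)
$x - y = 3 - -100 = 3 + 100 = 103$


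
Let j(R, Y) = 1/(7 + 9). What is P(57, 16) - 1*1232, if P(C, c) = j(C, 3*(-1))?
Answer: -19711/16 ≈ -1231.9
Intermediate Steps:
j(R, Y) = 1/16
P(C, c) = 1/16
P(57, 16) - 1*1232 = 1/16 - 1*1232 = 1/16 - 1232 = -19711/16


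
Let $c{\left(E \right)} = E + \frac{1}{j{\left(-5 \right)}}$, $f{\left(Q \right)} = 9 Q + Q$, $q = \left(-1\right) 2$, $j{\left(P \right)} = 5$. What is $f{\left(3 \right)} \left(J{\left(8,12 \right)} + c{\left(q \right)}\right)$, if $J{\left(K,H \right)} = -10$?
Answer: $-354$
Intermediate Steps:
$q = -2$
$f{\left(Q \right)} = 10 Q$
$c{\left(E \right)} = \frac{1}{5} + E$ ($c{\left(E \right)} = E + \frac{1}{5} = \frac{1}{5} + E$)
$f{\left(3 \right)} \left(J{\left(8,12 \right)} + c{\left(q \right)}\right) = 10 \cdot 3 \left(-10 + \left(\frac{1}{5} - 2\right)\right) = 30 \left(-10 - \frac{9}{5}\right) = 30 \left(- \frac{59}{5}\right) = -354$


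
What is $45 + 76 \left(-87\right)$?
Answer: $-6567$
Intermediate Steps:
$45 + 76 \left(-87\right) = 45 - 6612 = -6567$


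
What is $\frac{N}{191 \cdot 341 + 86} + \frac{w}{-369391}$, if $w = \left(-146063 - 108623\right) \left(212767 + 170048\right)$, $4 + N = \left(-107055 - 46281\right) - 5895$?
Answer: $\frac{6358443534650645}{24090572847} \approx 2.6394 \cdot 10^{5}$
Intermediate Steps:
$N = -159235$ ($N = -4 - 159231 = -159235$)
$w = -97497621090$ ($w = \left(-254686\right) 382815 = -97497621090$)
$\frac{N}{191 \cdot 341 + 86} + \frac{w}{-369391} = - \frac{159235}{191 \cdot 341 + 86} - \frac{97497621090}{-369391} = - \frac{159235}{65131 + 86} - - \frac{97497621090}{369391} = - \frac{159235}{65217} + \frac{97497621090}{369391} = \frac{6358443534650645}{24090572847}$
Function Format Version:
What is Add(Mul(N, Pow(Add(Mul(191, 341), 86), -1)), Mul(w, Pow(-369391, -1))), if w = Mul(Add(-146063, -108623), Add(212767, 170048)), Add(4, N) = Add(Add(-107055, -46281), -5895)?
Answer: Rational(6358443534650645, 24090572847) ≈ 2.6394e+5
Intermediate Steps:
N = -159235 (N = Add(-4, Add(Add(-107055, -46281), -5895)) = Add(-4, Add(-153336, -5895)) = Add(-4, -159231) = -159235)
w = -97497621090 (w = Mul(-254686, 382815) = -97497621090)
Add(Mul(N, Pow(Add(Mul(191, 341), 86), -1)), Mul(w, Pow(-369391, -1))) = Add(Mul(-159235, Pow(Add(Mul(191, 341), 86), -1)), Mul(-97497621090, Pow(-369391, -1))) = Add(Mul(-159235, Pow(Add(65131, 86), -1)), Mul(-97497621090, Rational(-1, 369391))) = Add(Mul(-159235, Pow(65217, -1)), Rational(97497621090, 369391)) = Add(Mul(-159235, Rational(1, 65217)), Rational(97497621090, 369391)) = Add(Rational(-159235, 65217), Rational(97497621090, 369391)) = Rational(6358443534650645, 24090572847)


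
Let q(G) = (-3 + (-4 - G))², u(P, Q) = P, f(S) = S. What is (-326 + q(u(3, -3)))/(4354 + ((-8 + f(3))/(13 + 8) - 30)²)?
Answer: -99666/2323339 ≈ -0.042898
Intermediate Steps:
q(G) = (-7 - G)²
(-326 + q(u(3, -3)))/(4354 + ((-8 + f(3))/(13 + 8) - 30)²) = (-326 + (7 + 3)²)/(4354 + ((-8 + 3)/(13 + 8) - 30)²) = (-326 + 10²)/(4354 + (-5/21 - 30)²) = (-326 + 100)/(4354 + (-5*1/21 - 30)²) = -226/(4354 + (-5/21 - 30)²) = -226/(4354 + (-635/21)²) = -226/(4354 + 403225/441) = -226/2323339/441 = -226*441/2323339 = -99666/2323339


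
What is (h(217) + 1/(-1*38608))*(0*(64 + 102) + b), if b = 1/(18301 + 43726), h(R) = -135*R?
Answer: -1131021361/2394738416 ≈ -0.47229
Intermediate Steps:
b = 1/62027 ≈ 1.6122e-5
(h(217) + 1/(-1*38608))*(0*(64 + 102) + b) = (-135*217 + 1/(-1*38608))*(0*(64 + 102) + 1/62027) = (-29295 + 1/(-38608))*(0*166 + 1/62027) = (-29295 - 1/38608)*(0 + 1/62027) = -1131021361/38608*1/62027 = -1131021361/2394738416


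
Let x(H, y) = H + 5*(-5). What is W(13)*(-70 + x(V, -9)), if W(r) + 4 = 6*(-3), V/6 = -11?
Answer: 3542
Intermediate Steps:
V = -66 (V = 6*(-11) = -66)
W(r) = -22 (W(r) = -4 + 6*(-3) = -4 - 18 = -22)
x(H, y) = -25 + H (x(H, y) = H - 25 = -25 + H)
W(13)*(-70 + x(V, -9)) = -22*(-70 + (-25 - 66)) = -22*(-70 - 91) = -22*(-161) = 3542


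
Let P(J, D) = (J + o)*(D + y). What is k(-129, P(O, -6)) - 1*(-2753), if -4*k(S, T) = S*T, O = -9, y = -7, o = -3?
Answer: 7784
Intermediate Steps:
P(J, D) = (-7 + D)*(-3 + J) (P(J, D) = (J - 3)*(D - 7) = (-3 + J)*(-7 + D) = (-7 + D)*(-3 + J))
k(S, T) = -S*T/4
k(-129, P(O, -6)) - 1*(-2753) = -1/4*(-129)*(21 - 7*(-9) - 3*(-6) - 6*(-9)) - 1*(-2753) = -1/4*(-129)*(21 + 63 + 18 + 54) + 2753 = -1/4*(-129)*156 + 2753 = 5031 + 2753 = 7784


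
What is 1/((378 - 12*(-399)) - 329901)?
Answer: -1/324735 ≈ -3.0794e-6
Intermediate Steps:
1/((378 - 12*(-399)) - 329901) = 1/((378 + 4788) - 329901) = 1/(5166 - 329901) = 1/(-324735) = -1/324735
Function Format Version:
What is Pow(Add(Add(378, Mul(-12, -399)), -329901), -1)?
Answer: Rational(-1, 324735) ≈ -3.0794e-6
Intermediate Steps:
Pow(Add(Add(378, Mul(-12, -399)), -329901), -1) = Pow(Add(Add(378, 4788), -329901), -1) = Pow(Add(5166, -329901), -1) = Pow(-324735, -1) = Rational(-1, 324735)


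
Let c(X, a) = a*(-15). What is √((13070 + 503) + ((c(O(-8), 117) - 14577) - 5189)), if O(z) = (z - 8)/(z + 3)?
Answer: 2*I*√1987 ≈ 89.152*I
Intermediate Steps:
O(z) = (-8 + z)/(3 + z)
c(X, a) = -15*a
√((13070 + 503) + ((c(O(-8), 117) - 14577) - 5189)) = √((13070 + 503) + ((-15*117 - 14577) - 5189)) = √(13573 + ((-1755 - 14577) - 5189)) = √(13573 + (-16332 - 5189)) = √(13573 - 21521) = √(-7948) = 2*I*√1987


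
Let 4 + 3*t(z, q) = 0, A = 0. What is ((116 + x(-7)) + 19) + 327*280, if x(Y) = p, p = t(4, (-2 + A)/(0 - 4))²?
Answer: 825271/9 ≈ 91697.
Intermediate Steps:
t(z, q) = -4/3 (t(z, q) = -4/3 + (⅓)*0 = -4/3 + 0 = -4/3)
p = 16/9 (p = (-4/3)² = 16/9 ≈ 1.7778)
x(Y) = 16/9
((116 + x(-7)) + 19) + 327*280 = ((116 + 16/9) + 19) + 327*280 = (1060/9 + 19) + 91560 = 1231/9 + 91560 = 825271/9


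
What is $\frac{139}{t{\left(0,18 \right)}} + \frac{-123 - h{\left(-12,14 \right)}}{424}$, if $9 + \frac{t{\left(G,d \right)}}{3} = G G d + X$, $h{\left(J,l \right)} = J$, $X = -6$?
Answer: $- \frac{63931}{19080} \approx -3.3507$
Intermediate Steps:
$t{\left(G,d \right)} = -45 + 3 d G^{2}$ ($t{\left(G,d \right)} = -27 + 3 \left(G G d - 6\right) = -27 + 3 \left(G^{2} d - 6\right) = -27 + 3 \left(d G^{2} - 6\right) = -27 + 3 \left(-6 + d G^{2}\right) = -27 + \left(-18 + 3 d G^{2}\right) = -45 + 3 d G^{2}$)
$\frac{139}{t{\left(0,18 \right)}} + \frac{-123 - h{\left(-12,14 \right)}}{424} = \frac{139}{-45 + 3 \cdot 18 \cdot 0^{2}} + \frac{-123 - -12}{424} = \frac{139}{-45 + 3 \cdot 18 \cdot 0} + \left(-123 + 12\right) \frac{1}{424} = \frac{139}{-45 + 0} - \frac{111}{424} = \frac{139}{-45} - \frac{111}{424} = 139 \left(- \frac{1}{45}\right) - \frac{111}{424} = - \frac{139}{45} - \frac{111}{424} = - \frac{63931}{19080}$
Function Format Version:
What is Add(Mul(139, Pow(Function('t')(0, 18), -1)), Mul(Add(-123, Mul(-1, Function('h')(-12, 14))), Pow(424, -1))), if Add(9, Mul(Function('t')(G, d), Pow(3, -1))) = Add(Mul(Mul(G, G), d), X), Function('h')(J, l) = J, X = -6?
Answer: Rational(-63931, 19080) ≈ -3.3507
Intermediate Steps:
Function('t')(G, d) = Add(-45, Mul(3, d, Pow(G, 2))) (Function('t')(G, d) = Add(-27, Mul(3, Add(Mul(Mul(G, G), d), -6))) = Add(-27, Mul(3, Add(Mul(Pow(G, 2), d), -6))) = Add(-27, Mul(3, Add(Mul(d, Pow(G, 2)), -6))) = Add(-27, Mul(3, Add(-6, Mul(d, Pow(G, 2))))) = Add(-27, Add(-18, Mul(3, d, Pow(G, 2)))) = Add(-45, Mul(3, d, Pow(G, 2))))
Add(Mul(139, Pow(Function('t')(0, 18), -1)), Mul(Add(-123, Mul(-1, Function('h')(-12, 14))), Pow(424, -1))) = Add(Mul(139, Pow(Add(-45, Mul(3, 18, Pow(0, 2))), -1)), Mul(Add(-123, Mul(-1, -12)), Pow(424, -1))) = Add(Mul(139, Pow(Add(-45, Mul(3, 18, 0)), -1)), Mul(Add(-123, 12), Rational(1, 424))) = Add(Mul(139, Pow(Add(-45, 0), -1)), Mul(-111, Rational(1, 424))) = Add(Mul(139, Pow(-45, -1)), Rational(-111, 424)) = Add(Mul(139, Rational(-1, 45)), Rational(-111, 424)) = Add(Rational(-139, 45), Rational(-111, 424)) = Rational(-63931, 19080)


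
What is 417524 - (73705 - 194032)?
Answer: 537851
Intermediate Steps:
417524 - (73705 - 194032) = 417524 - 1*(-120327) = 417524 + 120327 = 537851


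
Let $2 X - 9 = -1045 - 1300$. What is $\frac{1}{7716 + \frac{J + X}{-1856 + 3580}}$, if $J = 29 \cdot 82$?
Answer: $\frac{862}{6651797} \approx 0.00012959$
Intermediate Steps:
$J = 2378$
$X = -1168$ ($X = \frac{9}{2} + \frac{-1045 - 1300}{2} = \frac{9}{2} + \frac{1}{2} \left(-2345\right) = \frac{9}{2} - \frac{2345}{2} = -1168$)
$\frac{1}{7716 + \frac{J + X}{-1856 + 3580}} = \frac{1}{7716 + \frac{2378 - 1168}{-1856 + 3580}} = \frac{1}{7716 + \frac{1210}{1724}} = \frac{1}{7716 + 1210 \cdot \frac{1}{1724}} = \frac{1}{7716 + \frac{605}{862}} = \frac{1}{\frac{6651797}{862}} = \frac{862}{6651797}$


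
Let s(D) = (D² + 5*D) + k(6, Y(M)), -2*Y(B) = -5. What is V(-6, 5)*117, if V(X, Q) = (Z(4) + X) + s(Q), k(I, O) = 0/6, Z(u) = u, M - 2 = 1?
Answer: 5616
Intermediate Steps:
M = 3 (M = 2 + 1 = 3)
Y(B) = 5/2 (Y(B) = -½*(-5) = 5/2)
k(I, O) = 0 (k(I, O) = 0*(⅙) = 0)
s(D) = D² + 5*D (s(D) = (D² + 5*D) + 0 = D² + 5*D)
V(X, Q) = 4 + X + Q*(5 + Q) (V(X, Q) = (4 + X) + Q*(5 + Q) = 4 + X + Q*(5 + Q))
V(-6, 5)*117 = (4 - 6 + 5² + 5*5)*117 = (4 - 6 + 25 + 25)*117 = 48*117 = 5616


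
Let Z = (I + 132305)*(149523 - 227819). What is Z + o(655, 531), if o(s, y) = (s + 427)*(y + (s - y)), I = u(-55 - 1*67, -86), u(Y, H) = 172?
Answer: -10371710482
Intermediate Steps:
I = 172
Z = -10372419192 (Z = (172 + 132305)*(149523 - 227819) = 132477*(-78296) = -10372419192)
o(s, y) = s*(427 + s) (o(s, y) = (427 + s)*s = s*(427 + s))
Z + o(655, 531) = -10372419192 + 655*(427 + 655) = -10372419192 + 655*1082 = -10372419192 + 708710 = -10371710482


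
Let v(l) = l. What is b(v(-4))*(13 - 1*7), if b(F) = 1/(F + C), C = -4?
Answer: -¾ ≈ -0.75000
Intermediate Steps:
b(F) = 1/(-4 + F) (b(F) = 1/(F - 4) = 1/(-4 + F))
b(v(-4))*(13 - 1*7) = (13 - 1*7)/(-4 - 4) = (13 - 7)/(-8) = -⅛*6 = -¾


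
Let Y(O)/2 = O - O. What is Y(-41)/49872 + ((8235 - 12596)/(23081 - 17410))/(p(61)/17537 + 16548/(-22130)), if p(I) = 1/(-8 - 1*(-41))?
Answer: 27925872239265/27154599519119 ≈ 1.0284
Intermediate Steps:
p(I) = 1/33 (p(I) = 1/(-8 + 41) = 1/33)
Y(O) = 0 (Y(O) = 2*(O - O) = 2*0 = 0)
Y(-41)/49872 + ((8235 - 12596)/(23081 - 17410))/(p(61)/17537 + 16548/(-22130)) = 0/49872 + ((8235 - 12596)/(23081 - 17410))/((1/33)/17537 + 16548/(-22130)) = 0*(1/49872) + (-4361/5671)/((1/33)*(1/17537) + 16548*(-1/22130)) = 0 + (-4361*1/5671)/(1/578721 - 8274/11065) = 0 - 4361/(5671*(-4788326489/6403547865)) = 0 - 4361/5671*(-6403547865/4788326489) = 0 + 27925872239265/27154599519119 = 27925872239265/27154599519119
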